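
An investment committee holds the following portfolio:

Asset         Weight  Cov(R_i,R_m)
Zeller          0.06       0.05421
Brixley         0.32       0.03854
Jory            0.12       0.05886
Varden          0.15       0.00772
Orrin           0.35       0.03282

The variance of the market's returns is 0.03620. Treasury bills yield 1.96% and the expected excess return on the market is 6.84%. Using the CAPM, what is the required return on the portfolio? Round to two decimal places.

β_Zeller = 0.05421 / 0.03620 = 1.4975
β_Brixley = 0.03854 / 0.03620 = 1.0646
β_Jory = 0.05886 / 0.03620 = 1.6260
β_Varden = 0.00772 / 0.03620 = 0.2133
β_Orrin = 0.03282 / 0.03620 = 0.9066
β_P = Σ w_i β_i = 0.06×1.4975 + 0.32×1.0646 + 0.12×1.6260 + 0.15×0.2133 + 0.35×0.9066 = 0.9749
E(R_P) = R_f + β_P × MRP = 1.96% + 0.9749 × 6.84% = 8.63%

8.63%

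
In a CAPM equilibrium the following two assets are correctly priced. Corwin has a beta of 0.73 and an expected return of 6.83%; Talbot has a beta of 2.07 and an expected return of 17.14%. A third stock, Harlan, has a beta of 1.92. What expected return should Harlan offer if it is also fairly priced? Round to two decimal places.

MRP (SML slope) = (17.14% − 6.83%) / (2.07 − 0.73) = 10.31% / 1.34 = 7.6940%
R_f (intercept) = 6.83% − 0.73 × 7.6940% = 1.2134%
E(R_Harlan) = R_f + β × MRP = 1.2134% + 1.92 × 7.6940% = 15.99%

15.99%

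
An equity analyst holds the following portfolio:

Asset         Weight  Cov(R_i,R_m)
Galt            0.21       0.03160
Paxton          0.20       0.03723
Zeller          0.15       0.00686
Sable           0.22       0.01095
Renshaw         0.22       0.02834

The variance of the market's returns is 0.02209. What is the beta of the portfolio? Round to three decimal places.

β_Galt = 0.03160 / 0.02209 = 1.4305
β_Paxton = 0.03723 / 0.02209 = 1.6854
β_Zeller = 0.00686 / 0.02209 = 0.3105
β_Sable = 0.01095 / 0.02209 = 0.4957
β_Renshaw = 0.02834 / 0.02209 = 1.2829
β_P = Σ w_i β_i = 0.21×1.4305 + 0.20×1.6854 + 0.15×0.3105 + 0.22×0.4957 + 0.22×1.2829 = 1.0754

1.075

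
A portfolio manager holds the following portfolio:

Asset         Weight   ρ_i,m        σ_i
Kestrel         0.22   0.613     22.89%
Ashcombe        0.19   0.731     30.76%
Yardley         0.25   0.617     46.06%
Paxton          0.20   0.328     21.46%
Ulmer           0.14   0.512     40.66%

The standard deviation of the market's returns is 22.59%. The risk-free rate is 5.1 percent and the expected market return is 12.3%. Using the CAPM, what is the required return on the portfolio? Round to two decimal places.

β_Kestrel = 0.613 × 22.89% / 22.59% = 0.6211
β_Ashcombe = 0.731 × 30.76% / 22.59% = 0.9954
β_Yardley = 0.617 × 46.06% / 22.59% = 1.2580
β_Paxton = 0.328 × 21.46% / 22.59% = 0.3116
β_Ulmer = 0.512 × 40.66% / 22.59% = 0.9216
β_P = Σ w_i β_i = 0.22×0.6211 + 0.19×0.9954 + 0.25×1.2580 + 0.20×0.3116 + 0.14×0.9216 = 0.8316
MRP = 12.3% − 5.1% = 7.20%
E(R_P) = R_f + β_P × MRP = 5.1% + 0.8316 × 7.2% = 11.09%

11.09%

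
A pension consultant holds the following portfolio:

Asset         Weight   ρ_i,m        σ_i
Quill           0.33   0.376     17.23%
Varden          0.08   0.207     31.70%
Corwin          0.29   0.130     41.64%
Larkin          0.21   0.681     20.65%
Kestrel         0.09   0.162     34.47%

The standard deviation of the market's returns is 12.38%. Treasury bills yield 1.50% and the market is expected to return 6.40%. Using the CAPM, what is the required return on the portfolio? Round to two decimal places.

4.54%

β_Quill = 0.376 × 17.23% / 12.38% = 0.5233
β_Varden = 0.207 × 31.70% / 12.38% = 0.5300
β_Corwin = 0.130 × 41.64% / 12.38% = 0.4373
β_Larkin = 0.681 × 20.65% / 12.38% = 1.1359
β_Kestrel = 0.162 × 34.47% / 12.38% = 0.4511
β_P = Σ w_i β_i = 0.33×0.5233 + 0.08×0.5300 + 0.29×0.4373 + 0.21×1.1359 + 0.09×0.4511 = 0.6210
MRP = 6.40% − 1.50% = 4.90%
E(R_P) = R_f + β_P × MRP = 1.50% + 0.6210 × 4.90% = 4.54%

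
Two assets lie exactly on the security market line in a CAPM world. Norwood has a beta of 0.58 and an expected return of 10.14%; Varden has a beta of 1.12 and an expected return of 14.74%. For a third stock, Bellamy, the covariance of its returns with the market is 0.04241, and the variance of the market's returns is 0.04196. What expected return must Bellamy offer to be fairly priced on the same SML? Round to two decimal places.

MRP = (14.74% − 10.14%) / (1.12 − 0.58) = 8.5185%
R_f = 10.14% − 0.58 × 8.5185% = 5.1993%
β_Bellamy = Cov / Var(R_m) = 0.04241 / 0.04196 = 1.0107
E(R_Bellamy) = R_f + β × MRP = 5.1993% + 1.0107 × 8.5185% = 13.81%

13.81%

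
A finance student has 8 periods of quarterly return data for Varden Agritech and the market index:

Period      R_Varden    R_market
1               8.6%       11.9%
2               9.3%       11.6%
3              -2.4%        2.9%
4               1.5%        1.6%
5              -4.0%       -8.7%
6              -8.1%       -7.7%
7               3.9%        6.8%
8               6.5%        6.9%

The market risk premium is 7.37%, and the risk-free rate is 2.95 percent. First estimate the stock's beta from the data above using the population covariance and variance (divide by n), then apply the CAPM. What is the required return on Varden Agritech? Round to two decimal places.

8.46%

Mean R_i = (8.6 + 9.3 − 2.4 + 1.5 − 4.0 − 8.1 + 3.9 + 6.5) / 8 = 1.9125%
Mean R_m = (11.9 + 11.6 + 2.9 + 1.6 − 8.7 − 7.7 + 6.8 + 6.9) / 8 = 3.1625%
Σ(R_i − R̄_i)(R_m − R̄_m) = 325.8138  ⇒  Cov = 325.8138 / 8 = 40.7267
Σ(R_m − R̄_m)² = 435.9588  ⇒  Var(R_m) = 435.9588 / 8 = 54.4949
β = Cov / Var(R_m) = 40.7267 / 54.4949 = 0.7473
E(R) = R_f + β × MRP = 2.95% + 0.7473 × 7.37% = 8.46%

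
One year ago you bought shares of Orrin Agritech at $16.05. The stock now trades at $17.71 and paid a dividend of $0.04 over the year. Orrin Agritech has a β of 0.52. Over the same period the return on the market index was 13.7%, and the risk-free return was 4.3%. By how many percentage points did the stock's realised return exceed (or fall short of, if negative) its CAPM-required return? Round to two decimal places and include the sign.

+1.40%

Realised HPR = (P1 + D1 − P0) / P0 = (17.71 + 0.04 − 16.05) / 16.05 = 1.70 / 16.05 = 10.5919%
MRP = 13.7% − 4.3% = 9.40%
CAPM required = R_f + β·MRP = 4.3% + 0.52 × 9.4% = 9.1880%
α = realised − required = 10.5919% − 9.1880% = +1.40%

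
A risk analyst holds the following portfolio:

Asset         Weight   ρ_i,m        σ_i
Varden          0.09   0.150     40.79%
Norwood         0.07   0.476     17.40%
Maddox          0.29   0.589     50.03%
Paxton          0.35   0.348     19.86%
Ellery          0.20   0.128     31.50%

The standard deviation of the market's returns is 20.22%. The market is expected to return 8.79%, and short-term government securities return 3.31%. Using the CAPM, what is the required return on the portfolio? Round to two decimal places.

β_Varden = 0.150 × 40.79% / 20.22% = 0.3026
β_Norwood = 0.476 × 17.40% / 20.22% = 0.4096
β_Maddox = 0.589 × 50.03% / 20.22% = 1.4574
β_Paxton = 0.348 × 19.86% / 20.22% = 0.3418
β_Ellery = 0.128 × 31.50% / 20.22% = 0.1994
β_P = Σ w_i β_i = 0.09×0.3026 + 0.07×0.4096 + 0.29×1.4574 + 0.35×0.3418 + 0.20×0.1994 = 0.6381
MRP = 8.79% − 3.31% = 5.48%
E(R_P) = R_f + β_P × MRP = 3.31% + 0.6381 × 5.48% = 6.81%

6.81%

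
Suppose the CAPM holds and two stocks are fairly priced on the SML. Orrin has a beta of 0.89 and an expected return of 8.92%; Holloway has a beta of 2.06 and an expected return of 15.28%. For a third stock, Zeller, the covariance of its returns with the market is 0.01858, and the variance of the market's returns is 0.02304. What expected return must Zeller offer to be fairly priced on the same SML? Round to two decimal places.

8.47%

MRP = (15.28% − 8.92%) / (2.06 − 0.89) = 5.4359%
R_f = 8.92% − 0.89 × 5.4359% = 4.0820%
β_Zeller = Cov / Var(R_m) = 0.01858 / 0.02304 = 0.8064
E(R_Zeller) = R_f + β × MRP = 4.0820% + 0.8064 × 5.4359% = 8.47%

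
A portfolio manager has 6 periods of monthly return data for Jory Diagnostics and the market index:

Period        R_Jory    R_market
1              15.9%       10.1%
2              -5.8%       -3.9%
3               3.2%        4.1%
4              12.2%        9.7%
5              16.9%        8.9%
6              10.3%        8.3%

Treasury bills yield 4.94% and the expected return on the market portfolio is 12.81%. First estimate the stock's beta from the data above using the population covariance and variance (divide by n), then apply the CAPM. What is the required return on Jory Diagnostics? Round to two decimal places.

17.04%

Mean R_i = (15.9 − 5.8 + 3.2 + 12.2 + 16.9 + 10.3) / 6 = 8.7833%
Mean R_m = (10.1 − 3.9 + 4.1 + 9.7 + 8.9 + 8.3) / 6 = 6.2000%
Σ(R_i − R̄_i)(R_m − R̄_m) = 223.8300  ⇒  Cov = 223.8300 / 6 = 37.3050
Σ(R_m − R̄_m)² = 145.5800  ⇒  Var(R_m) = 145.5800 / 6 = 24.2633
β = Cov / Var(R_m) = 37.3050 / 24.2633 = 1.5375
MRP = 12.81% − 4.94% = 7.87%
E(R) = R_f + β × MRP = 4.94% + 1.5375 × 7.87% = 17.04%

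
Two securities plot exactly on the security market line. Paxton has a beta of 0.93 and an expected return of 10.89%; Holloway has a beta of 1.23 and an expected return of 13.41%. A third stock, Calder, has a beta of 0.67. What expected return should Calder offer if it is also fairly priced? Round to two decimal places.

8.71%

MRP (SML slope) = (13.41% − 10.89%) / (1.23 − 0.93) = 2.52% / 0.30 = 8.4000%
R_f (intercept) = 10.89% − 0.93 × 8.4000% = 3.0780%
E(R_Calder) = R_f + β × MRP = 3.0780% + 0.67 × 8.4000% = 8.71%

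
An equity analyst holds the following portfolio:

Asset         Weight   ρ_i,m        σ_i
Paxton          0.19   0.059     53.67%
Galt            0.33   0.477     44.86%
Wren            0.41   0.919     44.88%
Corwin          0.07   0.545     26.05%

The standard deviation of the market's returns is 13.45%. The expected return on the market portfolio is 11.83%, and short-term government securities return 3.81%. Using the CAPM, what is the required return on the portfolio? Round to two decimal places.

19.06%

β_Paxton = 0.059 × 53.67% / 13.45% = 0.2354
β_Galt = 0.477 × 44.86% / 13.45% = 1.5909
β_Wren = 0.919 × 44.88% / 13.45% = 3.0665
β_Corwin = 0.545 × 26.05% / 13.45% = 1.0556
β_P = Σ w_i β_i = 0.19×0.2354 + 0.33×1.5909 + 0.41×3.0665 + 0.07×1.0556 = 1.9009
MRP = 11.83% − 3.81% = 8.02%
E(R_P) = R_f + β_P × MRP = 3.81% + 1.9009 × 8.02% = 19.06%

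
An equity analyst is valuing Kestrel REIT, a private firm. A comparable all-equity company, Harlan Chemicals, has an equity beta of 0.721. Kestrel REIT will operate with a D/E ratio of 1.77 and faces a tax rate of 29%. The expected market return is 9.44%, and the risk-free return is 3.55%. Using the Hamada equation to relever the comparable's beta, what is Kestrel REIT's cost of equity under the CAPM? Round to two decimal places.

13.13%

β_L = β_U × [1 + (1 − t)(D/E)] = 0.721 × [1 + (1 − 0.29) × 1.77]
    = 0.721 × [1 + 0.71 × 1.77] = 0.721 × 2.2567 = 1.6271
MRP = 9.44% − 3.55% = 5.89%
E(R) = R_f + β_L × MRP = 3.55% + 1.6271 × 5.89% = 13.13%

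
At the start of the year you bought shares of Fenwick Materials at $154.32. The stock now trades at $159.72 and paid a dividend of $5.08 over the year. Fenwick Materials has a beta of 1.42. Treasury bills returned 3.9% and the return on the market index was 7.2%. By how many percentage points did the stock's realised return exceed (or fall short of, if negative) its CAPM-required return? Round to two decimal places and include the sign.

-1.79%

Realised HPR = (P1 + D1 − P0) / P0 = (159.72 + 5.08 − 154.32) / 154.32 = 10.48 / 154.32 = 6.7911%
MRP = 7.2% − 3.9% = 3.30%
CAPM required = R_f + β·MRP = 3.9% + 1.42 × 3.3% = 8.5860%
α = realised − required = 6.7911% − 8.5860% = -1.79%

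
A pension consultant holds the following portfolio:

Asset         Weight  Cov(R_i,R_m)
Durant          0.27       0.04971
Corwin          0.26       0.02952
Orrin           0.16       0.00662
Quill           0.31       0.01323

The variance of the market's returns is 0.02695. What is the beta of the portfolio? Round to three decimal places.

β_Durant = 0.04971 / 0.02695 = 1.8445
β_Corwin = 0.02952 / 0.02695 = 1.0954
β_Orrin = 0.00662 / 0.02695 = 0.2456
β_Quill = 0.01323 / 0.02695 = 0.4909
β_P = Σ w_i β_i = 0.27×1.8445 + 0.26×1.0954 + 0.16×0.2456 + 0.31×0.4909 = 0.9743

0.974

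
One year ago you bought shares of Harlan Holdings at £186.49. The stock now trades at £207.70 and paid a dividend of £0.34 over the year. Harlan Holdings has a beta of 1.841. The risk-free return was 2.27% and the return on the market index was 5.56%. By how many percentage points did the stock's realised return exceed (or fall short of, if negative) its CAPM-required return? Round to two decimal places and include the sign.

Realised HPR = (P1 + D1 − P0) / P0 = (207.70 + 0.34 − 186.49) / 186.49 = 21.55 / 186.49 = 11.5556%
MRP = 5.56% − 2.27% = 3.29%
CAPM required = R_f + β·MRP = 2.27% + 1.841 × 3.29% = 8.32689%
α = realised − required = 11.5556% − 8.32689% = +3.23%

+3.23%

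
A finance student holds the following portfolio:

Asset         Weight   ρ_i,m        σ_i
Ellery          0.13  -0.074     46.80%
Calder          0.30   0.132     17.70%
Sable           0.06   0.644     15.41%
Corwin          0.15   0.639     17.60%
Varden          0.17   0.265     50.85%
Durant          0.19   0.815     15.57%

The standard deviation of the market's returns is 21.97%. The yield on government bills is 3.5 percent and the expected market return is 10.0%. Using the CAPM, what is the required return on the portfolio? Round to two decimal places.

5.64%

β_Ellery = -0.074 × 46.80% / 21.97% = -0.1576
β_Calder = 0.132 × 17.70% / 21.97% = 0.1063
β_Sable = 0.644 × 15.41% / 21.97% = 0.4517
β_Corwin = 0.639 × 17.60% / 21.97% = 0.5119
β_Varden = 0.265 × 50.85% / 21.97% = 0.6133
β_Durant = 0.815 × 15.57% / 21.97% = 0.5776
β_P = Σ w_i β_i = 0.13×-0.1576 + 0.30×0.1063 + 0.06×0.4517 + 0.15×0.5119 + 0.17×0.6133 + 0.19×0.5776 = 0.3293
MRP = 10.0% − 3.5% = 6.50%
E(R_P) = R_f + β_P × MRP = 3.5% + 0.3293 × 6.5% = 5.64%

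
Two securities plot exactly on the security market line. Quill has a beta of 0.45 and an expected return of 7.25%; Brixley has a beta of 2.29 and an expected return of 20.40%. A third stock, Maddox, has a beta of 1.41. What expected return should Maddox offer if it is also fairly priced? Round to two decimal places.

MRP (SML slope) = (20.40% − 7.25%) / (2.29 − 0.45) = 13.15% / 1.84 = 7.1467%
R_f (intercept) = 7.25% − 0.45 × 7.1467% = 4.0340%
E(R_Maddox) = R_f + β × MRP = 4.0340% + 1.41 × 7.1467% = 14.11%

14.11%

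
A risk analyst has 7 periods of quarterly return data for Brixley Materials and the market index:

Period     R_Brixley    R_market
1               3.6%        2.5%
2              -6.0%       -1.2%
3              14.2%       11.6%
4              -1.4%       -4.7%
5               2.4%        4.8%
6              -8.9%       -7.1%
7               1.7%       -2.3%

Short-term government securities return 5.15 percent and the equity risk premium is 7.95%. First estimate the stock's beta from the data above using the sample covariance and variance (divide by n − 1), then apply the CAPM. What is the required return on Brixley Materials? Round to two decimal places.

Mean R_i = (3.6 − 6.0 + 14.2 − 1.4 + 2.4 − 8.9 + 1.7) / 7 = 0.8000%
Mean R_m = (2.5 − 1.2 + 11.6 − 4.7 + 4.8 − 7.1 − 2.3) / 7 = 0.5143%
Σ(R_i − R̄_i)(R_m − R̄_m) = 255.4200  ⇒  Cov = 255.4200 / 6 = 42.5700
Σ(R_m − R̄_m)² = 241.2286  ⇒  Var(R_m) = 241.2286 / 6 = 40.2048
β = Cov / Var(R_m) = 42.5700 / 40.2048 = 1.0588
E(R) = R_f + β × MRP = 5.15% + 1.0588 × 7.95% = 13.57%

13.57%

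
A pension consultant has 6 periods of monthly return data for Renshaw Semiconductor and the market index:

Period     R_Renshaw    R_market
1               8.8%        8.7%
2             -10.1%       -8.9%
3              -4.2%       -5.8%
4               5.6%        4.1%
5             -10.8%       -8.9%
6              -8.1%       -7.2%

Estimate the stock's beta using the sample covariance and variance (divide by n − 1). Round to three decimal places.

Mean R_i = (8.8 − 10.1 − 4.2 + 5.6 − 10.8 − 8.1) / 6 = -3.1333%
Mean R_m = (8.7 − 8.9 − 5.8 + 4.1 − 8.9 − 7.2) / 6 = -3.0000%
Σ(R_i − R̄_i)(R_m − R̄_m) = 311.8100  ⇒  Cov = 311.8100 / 5 = 62.3620
Σ(R_m − R̄_m)² = 282.4000  ⇒  Var(R_m) = 282.4000 / 5 = 56.4800
β = Cov / Var(R_m) = 62.3620 / 56.4800 = 1.1041

1.104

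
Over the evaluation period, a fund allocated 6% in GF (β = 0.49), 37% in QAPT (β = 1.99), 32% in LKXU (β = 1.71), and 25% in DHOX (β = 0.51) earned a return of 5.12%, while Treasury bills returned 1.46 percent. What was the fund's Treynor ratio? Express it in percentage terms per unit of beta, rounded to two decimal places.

2.54%

β_P = 0.06×0.49 + 0.37×1.99 + 0.32×1.71 + 0.25×0.51 = 1.4404
Treynor = (R_P − R_f) / β_P = (5.12% − 1.46%) / 1.4404 = 3.66% / 1.4404 = 2.54%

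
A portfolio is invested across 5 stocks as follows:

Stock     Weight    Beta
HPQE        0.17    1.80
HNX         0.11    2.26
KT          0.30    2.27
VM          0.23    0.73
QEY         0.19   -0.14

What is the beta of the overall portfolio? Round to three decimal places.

β_P = Σ w_i β_i = 0.17×1.80 + 0.11×2.26 + 0.30×2.27 + 0.23×0.73 + 0.19×-0.14 = 1.3769

1.377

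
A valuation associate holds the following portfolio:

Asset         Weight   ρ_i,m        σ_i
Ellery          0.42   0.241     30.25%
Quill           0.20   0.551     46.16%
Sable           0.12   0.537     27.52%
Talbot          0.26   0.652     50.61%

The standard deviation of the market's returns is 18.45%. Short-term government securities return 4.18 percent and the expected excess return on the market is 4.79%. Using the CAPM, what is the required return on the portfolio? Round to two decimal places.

8.98%

β_Ellery = 0.241 × 30.25% / 18.45% = 0.3951
β_Quill = 0.551 × 46.16% / 18.45% = 1.3785
β_Sable = 0.537 × 27.52% / 18.45% = 0.8010
β_Talbot = 0.652 × 50.61% / 18.45% = 1.7885
β_P = Σ w_i β_i = 0.42×0.3951 + 0.20×1.3785 + 0.12×0.8010 + 0.26×1.7885 = 1.0028
E(R_P) = R_f + β_P × MRP = 4.18% + 1.0028 × 4.79% = 8.98%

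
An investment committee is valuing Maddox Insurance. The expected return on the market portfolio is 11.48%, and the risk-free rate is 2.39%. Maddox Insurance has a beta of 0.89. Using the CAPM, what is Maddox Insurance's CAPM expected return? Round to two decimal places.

10.48%

Market risk premium = E(R_m) − R_f = 11.48% − 2.39% = 9.09%
E(R) = R_f + β × MRP = 2.39% + 0.89 × 9.09% = 10.48%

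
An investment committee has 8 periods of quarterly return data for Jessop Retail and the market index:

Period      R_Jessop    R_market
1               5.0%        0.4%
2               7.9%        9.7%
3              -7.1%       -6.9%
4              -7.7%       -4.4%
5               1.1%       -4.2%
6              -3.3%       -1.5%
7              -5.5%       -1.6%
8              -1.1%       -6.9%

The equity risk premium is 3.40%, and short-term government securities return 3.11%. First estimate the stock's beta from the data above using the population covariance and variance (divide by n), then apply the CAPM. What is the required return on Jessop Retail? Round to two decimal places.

Mean R_i = (5.0 + 7.9 − 7.1 − 7.7 + 1.1 − 3.3 − 5.5 − 1.1) / 8 = -1.3375%
Mean R_m = (0.4 + 9.7 − 6.9 − 4.4 − 4.2 − 1.5 − 1.6 − 6.9) / 8 = -1.9250%
Σ(R_i − R̄_i)(R_m − R̄_m) = 157.6225  ⇒  Cov = 157.6225 / 8 = 19.7028
Σ(R_m − R̄_m)² = 201.6350  ⇒  Var(R_m) = 201.6350 / 8 = 25.2044
β = Cov / Var(R_m) = 19.7028 / 25.2044 = 0.7817
E(R) = R_f + β × MRP = 3.11% + 0.7817 × 3.40% = 5.77%

5.77%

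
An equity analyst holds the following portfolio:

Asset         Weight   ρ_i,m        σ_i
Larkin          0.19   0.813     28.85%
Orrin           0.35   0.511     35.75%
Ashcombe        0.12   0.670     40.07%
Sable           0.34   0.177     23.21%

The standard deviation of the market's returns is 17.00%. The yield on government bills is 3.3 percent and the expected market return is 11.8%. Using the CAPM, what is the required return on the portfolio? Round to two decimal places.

11.03%

β_Larkin = 0.813 × 28.85% / 17.00% = 1.3797
β_Orrin = 0.511 × 35.75% / 17.00% = 1.0746
β_Ashcombe = 0.670 × 40.07% / 17.00% = 1.5792
β_Sable = 0.177 × 23.21% / 17.00% = 0.2417
β_P = Σ w_i β_i = 0.19×1.3797 + 0.35×1.0746 + 0.12×1.5792 + 0.34×0.2417 = 0.9099
MRP = 11.8% − 3.3% = 8.50%
E(R_P) = R_f + β_P × MRP = 3.3% + 0.9099 × 8.5% = 11.03%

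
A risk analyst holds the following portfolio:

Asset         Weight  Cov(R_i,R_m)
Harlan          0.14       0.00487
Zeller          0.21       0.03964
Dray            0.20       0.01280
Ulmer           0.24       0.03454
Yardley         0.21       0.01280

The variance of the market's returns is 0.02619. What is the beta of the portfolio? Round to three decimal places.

0.861

β_Harlan = 0.00487 / 0.02619 = 0.1859
β_Zeller = 0.03964 / 0.02619 = 1.5136
β_Dray = 0.01280 / 0.02619 = 0.4887
β_Ulmer = 0.03454 / 0.02619 = 1.3188
β_Yardley = 0.01280 / 0.02619 = 0.4887
β_P = Σ w_i β_i = 0.14×0.1859 + 0.21×1.5136 + 0.20×0.4887 + 0.24×1.3188 + 0.21×0.4887 = 0.8608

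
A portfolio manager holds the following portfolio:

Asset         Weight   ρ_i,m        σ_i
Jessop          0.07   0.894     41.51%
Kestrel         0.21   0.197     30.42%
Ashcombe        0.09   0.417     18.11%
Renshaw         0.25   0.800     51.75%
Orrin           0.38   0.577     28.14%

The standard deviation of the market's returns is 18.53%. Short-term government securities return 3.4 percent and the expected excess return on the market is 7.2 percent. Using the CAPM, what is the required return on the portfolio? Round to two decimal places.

11.58%

β_Jessop = 0.894 × 41.51% / 18.53% = 2.0027
β_Kestrel = 0.197 × 30.42% / 18.53% = 0.3234
β_Ashcombe = 0.417 × 18.11% / 18.53% = 0.4075
β_Renshaw = 0.800 × 51.75% / 18.53% = 2.2342
β_Orrin = 0.577 × 28.14% / 18.53% = 0.8762
β_P = Σ w_i β_i = 0.07×2.0027 + 0.21×0.3234 + 0.09×0.4075 + 0.25×2.2342 + 0.38×0.8762 = 1.1363
E(R_P) = R_f + β_P × MRP = 3.4% + 1.1363 × 7.2% = 11.58%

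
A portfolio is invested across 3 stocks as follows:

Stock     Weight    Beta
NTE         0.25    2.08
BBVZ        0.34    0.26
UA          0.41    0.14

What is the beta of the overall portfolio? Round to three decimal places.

β_P = Σ w_i β_i = 0.25×2.08 + 0.34×0.26 + 0.41×0.14 = 0.6658

0.666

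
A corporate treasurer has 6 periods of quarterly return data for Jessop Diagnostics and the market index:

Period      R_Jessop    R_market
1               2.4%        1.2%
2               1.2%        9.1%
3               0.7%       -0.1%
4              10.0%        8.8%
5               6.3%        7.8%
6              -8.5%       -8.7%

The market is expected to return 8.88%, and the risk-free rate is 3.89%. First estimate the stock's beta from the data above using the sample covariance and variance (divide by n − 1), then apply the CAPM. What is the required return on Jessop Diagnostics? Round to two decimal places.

Mean R_i = (2.4 + 1.2 + 0.7 + 10.0 + 6.3 − 8.5) / 6 = 2.0167%
Mean R_m = (1.2 + 9.1 − 0.1 + 8.8 + 7.8 − 8.7) / 6 = 3.0167%
Σ(R_i − R̄_i)(R_m − R̄_m) = 188.3183  ⇒  Cov = 188.3183 / 5 = 37.6637
Σ(R_m − R̄_m)² = 243.6283  ⇒  Var(R_m) = 243.6283 / 5 = 48.7257
β = Cov / Var(R_m) = 37.6637 / 48.7257 = 0.7730
MRP = 8.88% − 3.89% = 4.99%
E(R) = R_f + β × MRP = 3.89% + 0.7730 × 4.99% = 7.75%

7.75%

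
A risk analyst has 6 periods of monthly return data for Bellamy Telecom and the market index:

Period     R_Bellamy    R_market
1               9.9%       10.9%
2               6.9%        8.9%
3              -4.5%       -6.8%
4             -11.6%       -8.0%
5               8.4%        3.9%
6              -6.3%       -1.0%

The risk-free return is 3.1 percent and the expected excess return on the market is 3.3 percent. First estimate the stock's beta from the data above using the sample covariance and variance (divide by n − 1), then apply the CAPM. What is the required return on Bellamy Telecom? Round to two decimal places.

Mean R_i = (9.9 + 6.9 − 4.5 − 11.6 + 8.4 − 6.3) / 6 = 0.4667%
Mean R_m = (10.9 + 8.9 − 6.8 − 8.0 + 3.9 − 1.0) / 6 = 1.3167%
Σ(R_i − R̄_i)(R_m − R̄_m) = 328.0933  ⇒  Cov = 328.0933 / 5 = 65.6187
Σ(R_m − R̄_m)² = 314.0683  ⇒  Var(R_m) = 314.0683 / 5 = 62.8137
β = Cov / Var(R_m) = 65.6187 / 62.8137 = 1.0447
E(R) = R_f + β × MRP = 3.1% + 1.0447 × 3.3% = 6.55%

6.55%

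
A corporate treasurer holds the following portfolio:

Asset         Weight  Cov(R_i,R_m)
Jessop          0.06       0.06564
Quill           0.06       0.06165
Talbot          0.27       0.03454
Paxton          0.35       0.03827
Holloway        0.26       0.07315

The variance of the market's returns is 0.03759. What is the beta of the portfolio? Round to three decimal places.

1.314

β_Jessop = 0.06564 / 0.03759 = 1.7462
β_Quill = 0.06165 / 0.03759 = 1.6401
β_Talbot = 0.03454 / 0.03759 = 0.9189
β_Paxton = 0.03827 / 0.03759 = 1.0181
β_Holloway = 0.07315 / 0.03759 = 1.9460
β_P = Σ w_i β_i = 0.06×1.7462 + 0.06×1.6401 + 0.27×0.9189 + 0.35×1.0181 + 0.26×1.9460 = 1.3136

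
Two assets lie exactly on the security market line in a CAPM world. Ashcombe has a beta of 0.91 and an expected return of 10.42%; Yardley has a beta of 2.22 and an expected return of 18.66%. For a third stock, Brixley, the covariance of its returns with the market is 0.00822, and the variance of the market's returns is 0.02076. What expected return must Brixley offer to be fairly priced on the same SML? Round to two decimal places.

MRP = (18.66% − 10.42%) / (2.22 − 0.91) = 6.2901%
R_f = 10.42% − 0.91 × 6.2901% = 4.6960%
β_Brixley = Cov / Var(R_m) = 0.00822 / 0.02076 = 0.3960
E(R_Brixley) = R_f + β × MRP = 4.6960% + 0.3960 × 6.2901% = 7.19%

7.19%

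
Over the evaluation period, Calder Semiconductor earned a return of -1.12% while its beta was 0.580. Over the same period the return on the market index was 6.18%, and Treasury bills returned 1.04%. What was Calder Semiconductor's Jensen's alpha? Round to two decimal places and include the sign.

-5.14%

Market excess return = 6.18% − 1.04% = 5.14%
CAPM benchmark = R_f + β(R_m − R_f) = 1.04% + 0.580 × 5.14% = 4.02120%
α = actual − benchmark = -1.12% − 4.02120% = -5.14%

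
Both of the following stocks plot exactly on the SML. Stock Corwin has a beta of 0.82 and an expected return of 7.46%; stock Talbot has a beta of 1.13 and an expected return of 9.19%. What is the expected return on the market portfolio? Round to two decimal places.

Both satisfy E(R) = R_f + β·MRP, so the slope of the SML is
MRP = (9.19% − 7.46%) / (1.13 − 0.82) = 1.73% / 0.31 = 5.5806%
R_f = E(R_Corwin) − β_Corwin·MRP = 7.46% − 0.82 × 5.5806% = 2.8839%
E(R_m) = R_f + MRP = 2.8839% + 5.5806% = 8.46%

8.46%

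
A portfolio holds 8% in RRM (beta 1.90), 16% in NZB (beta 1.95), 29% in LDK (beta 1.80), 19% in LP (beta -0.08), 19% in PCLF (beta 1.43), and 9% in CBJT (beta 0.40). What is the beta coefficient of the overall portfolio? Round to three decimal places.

1.279

β_P = Σ w_i β_i = 0.08×1.90 + 0.16×1.95 + 0.29×1.80 + 0.19×-0.08 + 0.19×1.43 + 0.09×0.40 = 1.2785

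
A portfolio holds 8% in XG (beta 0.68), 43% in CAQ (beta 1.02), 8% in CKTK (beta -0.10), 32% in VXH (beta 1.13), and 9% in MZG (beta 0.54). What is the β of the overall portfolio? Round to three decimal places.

β_P = Σ w_i β_i = 0.08×0.68 + 0.43×1.02 + 0.08×-0.10 + 0.32×1.13 + 0.09×0.54 = 0.8952

0.895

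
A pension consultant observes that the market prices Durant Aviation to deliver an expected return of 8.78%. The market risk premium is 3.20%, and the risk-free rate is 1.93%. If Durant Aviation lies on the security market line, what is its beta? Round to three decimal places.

β = (E(R) − R_f) / MRP = (8.78% − 1.93%) / 3.20% = 6.85% / 3.20% = 2.141

2.141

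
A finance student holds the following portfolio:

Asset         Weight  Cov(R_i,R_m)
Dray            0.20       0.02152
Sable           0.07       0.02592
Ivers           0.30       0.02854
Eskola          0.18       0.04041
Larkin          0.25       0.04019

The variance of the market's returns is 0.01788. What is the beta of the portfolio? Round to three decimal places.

β_Dray = 0.02152 / 0.01788 = 1.2036
β_Sable = 0.02592 / 0.01788 = 1.4497
β_Ivers = 0.02854 / 0.01788 = 1.5962
β_Eskola = 0.04041 / 0.01788 = 2.2601
β_Larkin = 0.04019 / 0.01788 = 2.2478
β_P = Σ w_i β_i = 0.20×1.2036 + 0.07×1.4497 + 0.30×1.5962 + 0.18×2.2601 + 0.25×2.2478 = 1.7898

1.790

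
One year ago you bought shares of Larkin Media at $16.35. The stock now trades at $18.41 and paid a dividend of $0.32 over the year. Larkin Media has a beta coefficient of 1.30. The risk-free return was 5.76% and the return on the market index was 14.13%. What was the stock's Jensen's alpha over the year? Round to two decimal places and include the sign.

Realised HPR = (P1 + D1 − P0) / P0 = (18.41 + 0.32 − 16.35) / 16.35 = 2.38 / 16.35 = 14.5566%
MRP = 14.13% − 5.76% = 8.37%
CAPM required = R_f + β·MRP = 5.76% + 1.30 × 8.37% = 16.6410%
α = realised − required = 14.5566% − 16.6410% = -2.08%

-2.08%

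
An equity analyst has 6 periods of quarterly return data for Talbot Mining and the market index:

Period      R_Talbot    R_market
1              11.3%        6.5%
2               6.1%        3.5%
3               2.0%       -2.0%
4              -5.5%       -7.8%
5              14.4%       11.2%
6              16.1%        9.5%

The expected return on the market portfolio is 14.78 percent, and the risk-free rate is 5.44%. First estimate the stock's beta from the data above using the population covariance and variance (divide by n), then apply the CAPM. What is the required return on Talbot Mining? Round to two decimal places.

Mean R_i = (11.3 + 6.1 + 2.0 − 5.5 + 14.4 + 16.1) / 6 = 7.4000%
Mean R_m = (6.5 + 3.5 − 2.0 − 7.8 + 11.2 + 9.5) / 6 = 3.4833%
Σ(R_i − R̄_i)(R_m − R̄_m) = 293.2700  ⇒  Cov = 293.2700 / 6 = 48.8783
Σ(R_m − R̄_m)² = 262.2283  ⇒  Var(R_m) = 262.2283 / 6 = 43.7047
β = Cov / Var(R_m) = 48.8783 / 43.7047 = 1.1184
MRP = 14.78% − 5.44% = 9.34%
E(R) = R_f + β × MRP = 5.44% + 1.1184 × 9.34% = 15.89%

15.89%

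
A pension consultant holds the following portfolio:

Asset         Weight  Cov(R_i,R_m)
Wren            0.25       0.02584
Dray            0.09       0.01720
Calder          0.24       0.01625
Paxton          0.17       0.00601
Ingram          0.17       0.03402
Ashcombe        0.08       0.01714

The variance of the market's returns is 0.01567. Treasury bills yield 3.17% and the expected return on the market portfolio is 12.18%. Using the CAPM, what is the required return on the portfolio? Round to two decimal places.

β_Wren = 0.02584 / 0.01567 = 1.6490
β_Dray = 0.01720 / 0.01567 = 1.0976
β_Calder = 0.01625 / 0.01567 = 1.0370
β_Paxton = 0.00601 / 0.01567 = 0.3835
β_Ingram = 0.03402 / 0.01567 = 2.1710
β_Ashcombe = 0.01714 / 0.01567 = 1.0938
β_P = Σ w_i β_i = 0.25×1.6490 + 0.09×1.0976 + 0.24×1.0370 + 0.17×0.3835 + 0.17×2.1710 + 0.08×1.0938 = 1.2817
MRP = 12.18% − 3.17% = 9.01%
E(R_P) = R_f + β_P × MRP = 3.17% + 1.2817 × 9.01% = 14.72%

14.72%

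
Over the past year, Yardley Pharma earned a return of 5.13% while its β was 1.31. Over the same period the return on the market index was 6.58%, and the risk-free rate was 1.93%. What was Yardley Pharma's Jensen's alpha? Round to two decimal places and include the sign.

Market excess return = 6.58% − 1.93% = 4.65%
CAPM benchmark = R_f + β(R_m − R_f) = 1.93% + 1.31 × 4.65% = 8.0215%
α = actual − benchmark = 5.13% − 8.0215% = -2.89%

-2.89%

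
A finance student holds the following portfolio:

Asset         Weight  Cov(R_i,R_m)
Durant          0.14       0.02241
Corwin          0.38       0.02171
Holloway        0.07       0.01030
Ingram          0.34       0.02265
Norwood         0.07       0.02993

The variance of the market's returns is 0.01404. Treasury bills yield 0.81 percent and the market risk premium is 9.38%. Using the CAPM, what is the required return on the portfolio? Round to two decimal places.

15.44%

β_Durant = 0.02241 / 0.01404 = 1.5962
β_Corwin = 0.02171 / 0.01404 = 1.5463
β_Holloway = 0.01030 / 0.01404 = 0.7336
β_Ingram = 0.02265 / 0.01404 = 1.6132
β_Norwood = 0.02993 / 0.01404 = 2.1318
β_P = Σ w_i β_i = 0.14×1.5962 + 0.38×1.5463 + 0.07×0.7336 + 0.34×1.6132 + 0.07×2.1318 = 1.5601
E(R_P) = R_f + β_P × MRP = 0.81% + 1.5601 × 9.38% = 15.44%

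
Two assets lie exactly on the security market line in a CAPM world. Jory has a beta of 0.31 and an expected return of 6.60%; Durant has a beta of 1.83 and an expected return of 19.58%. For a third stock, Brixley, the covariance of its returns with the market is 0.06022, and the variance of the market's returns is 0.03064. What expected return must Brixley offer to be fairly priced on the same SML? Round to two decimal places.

20.74%

MRP = (19.58% − 6.60%) / (1.83 − 0.31) = 8.5395%
R_f = 6.60% − 0.31 × 8.5395% = 3.9528%
β_Brixley = Cov / Var(R_m) = 0.06022 / 0.03064 = 1.9654
E(R_Brixley) = R_f + β × MRP = 3.9528% + 1.9654 × 8.5395% = 20.74%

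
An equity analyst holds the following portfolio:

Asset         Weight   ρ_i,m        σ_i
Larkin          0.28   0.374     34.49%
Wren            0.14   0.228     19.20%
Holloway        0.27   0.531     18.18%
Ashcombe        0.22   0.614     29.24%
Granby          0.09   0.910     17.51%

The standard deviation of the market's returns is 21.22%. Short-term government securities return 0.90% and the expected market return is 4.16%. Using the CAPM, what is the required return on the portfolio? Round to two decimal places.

β_Larkin = 0.374 × 34.49% / 21.22% = 0.6079
β_Wren = 0.228 × 19.20% / 21.22% = 0.2063
β_Holloway = 0.531 × 18.18% / 21.22% = 0.4549
β_Ashcombe = 0.614 × 29.24% / 21.22% = 0.8461
β_Granby = 0.910 × 17.51% / 21.22% = 0.7509
β_P = Σ w_i β_i = 0.28×0.6079 + 0.14×0.2063 + 0.27×0.4549 + 0.22×0.8461 + 0.09×0.7509 = 0.5756
MRP = 4.16% − 0.90% = 3.26%
E(R_P) = R_f + β_P × MRP = 0.90% + 0.5756 × 3.26% = 2.78%

2.78%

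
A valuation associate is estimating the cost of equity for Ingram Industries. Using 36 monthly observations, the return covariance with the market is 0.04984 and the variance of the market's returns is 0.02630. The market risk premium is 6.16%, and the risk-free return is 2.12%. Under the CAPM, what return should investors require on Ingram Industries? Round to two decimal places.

13.79%

β = Cov(R_i, R_m) / Var(R_m) = 0.04984 / 0.02630 = 1.8951
E(R) = R_f + β × MRP = 2.12% + 1.8951 × 6.16% = 13.79%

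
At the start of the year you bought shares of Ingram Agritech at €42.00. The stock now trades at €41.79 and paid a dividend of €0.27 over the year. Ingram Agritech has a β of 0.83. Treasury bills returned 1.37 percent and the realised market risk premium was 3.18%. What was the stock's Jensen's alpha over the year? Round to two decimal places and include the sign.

-3.87%

Realised HPR = (P1 + D1 − P0) / P0 = (41.79 + 0.27 − 42.00) / 42.00 = 0.06 / 42.00 = 0.1429%
CAPM required = R_f + β·MRP = 1.37% + 0.83 × 3.18% = 4.0094%
α = realised − required = 0.1429% − 4.0094% = -3.87%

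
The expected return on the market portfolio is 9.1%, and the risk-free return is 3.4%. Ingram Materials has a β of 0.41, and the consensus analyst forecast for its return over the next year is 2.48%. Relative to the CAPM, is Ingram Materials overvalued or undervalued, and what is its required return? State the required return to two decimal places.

Overvalued; required return 5.74%

MRP = 9.1% − 3.4% = 5.70%
Required return = R_f + β·MRP = 3.4% + 0.41 × 5.7% = 5.74%
Forecast 2.48% < required 5.74% → the stock plots below the SML → overvalued.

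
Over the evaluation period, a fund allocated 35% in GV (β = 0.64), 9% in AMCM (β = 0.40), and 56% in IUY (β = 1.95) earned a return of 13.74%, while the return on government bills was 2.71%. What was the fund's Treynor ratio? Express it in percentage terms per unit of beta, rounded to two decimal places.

β_P = 0.35×0.64 + 0.09×0.40 + 0.56×1.95 = 1.3520
Treynor = (R_P − R_f) / β_P = (13.74% − 2.71%) / 1.3520 = 11.03% / 1.3520 = 8.16%

8.16%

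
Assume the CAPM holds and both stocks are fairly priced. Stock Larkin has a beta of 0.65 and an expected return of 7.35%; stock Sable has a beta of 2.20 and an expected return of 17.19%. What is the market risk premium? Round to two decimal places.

6.35%

Both satisfy E(R) = R_f + β·MRP, so the slope of the SML is
MRP = (17.19% − 7.35%) / (2.20 − 0.65) = 9.84% / 1.55 = 6.3484%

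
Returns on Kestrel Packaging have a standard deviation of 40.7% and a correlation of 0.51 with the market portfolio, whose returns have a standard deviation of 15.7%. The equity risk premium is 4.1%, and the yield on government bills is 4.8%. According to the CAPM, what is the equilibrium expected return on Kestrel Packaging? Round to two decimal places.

10.22%

β = ρ × σ_i / σ_m = 0.51 × 40.7% / 15.7% = 1.3221
E(R) = 4.8% + 1.3221 × 4.1% = 10.22%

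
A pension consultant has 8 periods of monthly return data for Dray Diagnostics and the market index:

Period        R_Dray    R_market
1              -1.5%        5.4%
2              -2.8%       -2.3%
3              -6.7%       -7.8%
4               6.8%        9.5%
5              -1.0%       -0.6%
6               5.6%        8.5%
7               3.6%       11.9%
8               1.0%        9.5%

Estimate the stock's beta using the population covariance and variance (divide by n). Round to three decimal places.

0.564

Mean R_i = (-1.5 − 2.8 − 6.7 + 6.8 − 1.0 + 5.6 + 3.6 + 1.0) / 8 = 0.6250%
Mean R_m = (5.4 − 2.3 − 7.8 + 9.5 − 0.6 + 8.5 + 11.9 + 9.5) / 8 = 4.2625%
Σ(R_i − R̄_i)(R_m − R̄_m) = 194.4275  ⇒  Cov = 194.4275 / 8 = 24.3034
Σ(R_m − R̄_m)² = 344.6588  ⇒  Var(R_m) = 344.6588 / 8 = 43.0824
β = Cov / Var(R_m) = 24.3034 / 43.0824 = 0.5641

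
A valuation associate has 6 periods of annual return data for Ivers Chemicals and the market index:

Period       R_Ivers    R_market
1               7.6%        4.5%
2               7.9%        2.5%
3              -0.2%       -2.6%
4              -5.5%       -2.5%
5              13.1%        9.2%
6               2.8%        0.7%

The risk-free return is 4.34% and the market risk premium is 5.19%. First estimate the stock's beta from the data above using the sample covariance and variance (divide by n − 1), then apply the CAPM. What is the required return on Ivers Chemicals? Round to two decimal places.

Mean R_i = (7.6 + 7.9 − 0.2 − 5.5 + 13.1 + 2.8) / 6 = 4.2833%
Mean R_m = (4.5 + 2.5 − 2.6 − 2.5 + 9.2 + 0.7) / 6 = 1.9667%
Σ(R_i − R̄_i)(R_m − R̄_m) = 140.1567  ⇒  Cov = 140.1567 / 5 = 28.0313
Σ(R_m − R̄_m)² = 101.4333  ⇒  Var(R_m) = 101.4333 / 5 = 20.2867
β = Cov / Var(R_m) = 28.0313 / 20.2867 = 1.3818
E(R) = R_f + β × MRP = 4.34% + 1.3818 × 5.19% = 11.51%

11.51%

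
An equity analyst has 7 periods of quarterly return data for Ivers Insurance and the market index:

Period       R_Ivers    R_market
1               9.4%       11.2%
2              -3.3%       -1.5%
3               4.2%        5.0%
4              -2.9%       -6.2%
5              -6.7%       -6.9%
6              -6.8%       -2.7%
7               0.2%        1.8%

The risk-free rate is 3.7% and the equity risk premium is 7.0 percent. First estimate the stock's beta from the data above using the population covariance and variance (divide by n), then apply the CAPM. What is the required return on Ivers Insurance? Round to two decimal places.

Mean R_i = (9.4 − 3.3 + 4.2 − 2.9 − 6.7 − 6.8 + 0.2) / 7 = -0.8429%
Mean R_m = (11.2 − 1.5 + 5.0 − 6.2 − 6.9 − 2.7 + 1.8) / 7 = 0.1000%
Σ(R_i − R̄_i)(R_m − R̄_m) = 214.7500  ⇒  Cov = 214.7500 / 7 = 30.6786
Σ(R_m − R̄_m)² = 249.2000  ⇒  Var(R_m) = 249.2000 / 7 = 35.6000
β = Cov / Var(R_m) = 30.6786 / 35.6000 = 0.8618
E(R) = R_f + β × MRP = 3.7% + 0.8618 × 7.0% = 9.73%

9.73%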